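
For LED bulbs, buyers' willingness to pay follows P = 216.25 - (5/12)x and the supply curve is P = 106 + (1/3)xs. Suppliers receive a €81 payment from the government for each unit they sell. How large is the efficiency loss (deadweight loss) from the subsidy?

Deadweight loss = €4374

Pre-subsidy: 216.25 - (5/12)x = 106 + (1/3)x gives x* = 147 and P* = 155.
With the subsidy, sellers receive Ps = Pb + 81 for each unit, where Pb is the price buyers pay.
On the curves, Pb = 216.25 - (5/12)x and Ps = 106 + (1/3)x; the wedge Ps − Pb = 81 gives 106 + (1/3)x − (216.25 - (5/12)x) = 81, so x' = 255.
Then Pb = 216.25 − (5/12)·255 = 110 and Ps = 106 + (1/3)·255 = 191.
The subsidy expands output by 255 − 147 = 108 past the efficient level; on those units the gap between marginal cost and willingness to pay runs from 0 up to 81.
DWL = ½ × 81 × 108 = 4374.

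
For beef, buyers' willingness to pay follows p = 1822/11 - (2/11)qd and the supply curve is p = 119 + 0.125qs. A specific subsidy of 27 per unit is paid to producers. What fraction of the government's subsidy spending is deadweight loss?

DWL / government spending = 11/60

Pre-subsidy: 1822/11 - (2/11)q = 119 + 0.125q gives q* = 152 and p* = 138.
With the subsidy, sellers receive ps = pb + 27 for each unit, where pb is the price buyers pay.
On the curves, pb = 1822/11 - (2/11)q and ps = 119 + 0.125q; the wedge ps − pb = 27 gives 119 + 0.125q − (1822/11 - (2/11)q) = 27, so q' = 240.
Then pb = 1822/11 − (2/11)·240 = 122 and ps = 119 + 0.125·240 = 149.
ΔCS = ½(152 + 240)(138 − 122) = 3136; ΔPS = ½(152 + 240)(149 − 138) = 2156.
Government spending = 27 × 240 = 6480.
DWL = ½ × 27 × (240 − 152) = 1188; fraction = 1188 / 6480 = 11/60.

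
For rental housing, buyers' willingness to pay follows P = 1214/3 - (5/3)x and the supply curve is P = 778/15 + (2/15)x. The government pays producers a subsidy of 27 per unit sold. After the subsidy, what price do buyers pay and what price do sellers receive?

Buyers pay 53; sellers receive 80

Pre-subsidy: 1214/3 - (5/3)x = 778/15 + (2/15)x gives x* = 196 and P* = 78.
With the subsidy, sellers receive Ps = Pb + 27 for each unit, where Pb is the price buyers pay.
On the curves, Pb = 1214/3 - (5/3)x and Ps = 778/15 + (2/15)x; the wedge Ps − Pb = 27 gives 778/15 + (2/15)x − (1214/3 - (5/3)x) = 27, so x' = 211.
Then Pb = 1214/3 − (5/3)·211 = 53 and Ps = 778/15 + (2/15)·211 = 80.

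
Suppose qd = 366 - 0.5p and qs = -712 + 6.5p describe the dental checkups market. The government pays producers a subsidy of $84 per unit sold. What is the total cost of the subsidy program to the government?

Government cost = $27552

Pre-subsidy: 366 - 0.5p = -712 + 6.5p gives p* = 154, q* = 289.
With the subsidy, sellers receive ps = pb + 84 for each unit, where pb is the price buyers pay.
Supply in terms of pb becomes qs = -712 + 6.5(pb + 84) = -166 + 6.5pb. Setting this equal to demand: 366 - 0.5pb = -166 + 6.5pb, so pb = 76.
Sellers receive ps = 76 + 84 = 160; q' = 366 − 0.5·76 = 328.
Government outlay = subsidy × quantity = 84 × 328 = 27552.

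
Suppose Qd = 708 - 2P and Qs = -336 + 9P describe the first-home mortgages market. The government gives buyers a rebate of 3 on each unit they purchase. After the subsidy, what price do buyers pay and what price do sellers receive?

Buyers pay 1017/11; sellers receive 1050/11

Pre-subsidy: 708 - 2P = -336 + 9P gives P* = 1044/11, Q* = 5700/11.
With the rebate, buyers effectively pay Pb = Ps − 3, where Ps is the price sellers receive.
Demand in terms of Ps becomes Qd = 708 − 2(Ps − 3) = 714 - 2Ps. Setting this equal to supply: 714 - 2Ps = -336 + 9Ps, so Ps = 1050/11.
Buyers pay Pb = 1050/11 − 3 = 1017/11; Q' = -336 + 9·(1050/11) = 5754/11.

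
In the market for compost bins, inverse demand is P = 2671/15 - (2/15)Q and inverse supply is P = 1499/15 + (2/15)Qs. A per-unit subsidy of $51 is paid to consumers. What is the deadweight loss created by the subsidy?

Pre-subsidy: 2671/15 - (2/15)Q = 1499/15 + (2/15)Q gives Q* = 293 and P* = 139.
With the rebate, buyers effectively pay Pb = Ps − 51, where Ps is the price sellers receive.
On the curves, Pb = 2671/15 - (2/15)Q and Ps = 1499/15 + (2/15)Q; the wedge Ps − Pb = 51 gives 1499/15 + (2/15)Q − (2671/15 - (2/15)Q) = 51, so Q' = 484.25.
Then Pb = 2671/15 − (2/15)·484.25 = 113.5 and Ps = 1499/15 + (2/15)·484.25 = 164.5.
The subsidy expands output by 484.25 − 293 = 191.25 past the efficient level; on those units the gap between marginal cost and willingness to pay runs from 0 up to 51.
DWL = ½ × 51 × 191.25 = 4876.875.

Deadweight loss = $4876.875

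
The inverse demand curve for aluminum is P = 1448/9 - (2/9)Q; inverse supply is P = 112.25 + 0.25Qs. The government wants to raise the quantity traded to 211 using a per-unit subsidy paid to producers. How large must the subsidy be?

Required subsidy s = 51 per unit

At Q = 211, from the demand curve buyers pay Pb = 1448/9 − (2/9)·211 = 114; from the supply curve sellers need Ps = 112.25 + 0.25·211 = 165.
The subsidy must fill the gap: s = Ps − Pb = 165 − 114 = 51.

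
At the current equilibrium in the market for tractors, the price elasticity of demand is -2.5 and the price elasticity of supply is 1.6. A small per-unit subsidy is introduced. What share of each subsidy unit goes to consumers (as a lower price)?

For a small subsidy around the equilibrium, the benefit split depends on the relative slopes, which at a point are proportional to the elasticities.
Buyer share = εs/(εs + |εd|) = 1.6/(1.6 + 2.5) = 16/41; seller share = |εd|/(εs + |εd|) = 25/41.

Consumer share = 16/41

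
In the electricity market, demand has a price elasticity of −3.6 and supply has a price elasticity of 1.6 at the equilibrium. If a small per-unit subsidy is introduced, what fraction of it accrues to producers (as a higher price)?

For a small subsidy around the equilibrium, the benefit split depends on the relative slopes, which at a point are proportional to the elasticities.
Buyer share = εs/(εs + |εd|) = 1.6/(1.6 + 3.6) = 4/13; seller share = |εd|/(εs + |εd|) = 9/13.
So producers capture 9/13 of the subsidy.

Producer share = 9/13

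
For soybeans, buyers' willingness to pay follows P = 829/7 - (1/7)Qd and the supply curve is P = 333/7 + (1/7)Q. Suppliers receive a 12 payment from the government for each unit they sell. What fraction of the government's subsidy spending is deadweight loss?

DWL / government spending = 21/290

Pre-subsidy: 829/7 - (1/7)Q = 333/7 + (1/7)Q gives Q* = 248 and P* = 83.
With the subsidy, sellers receive Ps = Pb + 12 for each unit, where Pb is the price buyers pay.
On the curves, Pb = 829/7 - (1/7)Q and Ps = 333/7 + (1/7)Q; the wedge Ps − Pb = 12 gives 333/7 + (1/7)Q − (829/7 - (1/7)Q) = 12, so Q' = 290.
Then Pb = 829/7 − (1/7)·290 = 77 and Ps = 333/7 + (1/7)·290 = 89.
ΔCS = ½(248 + 290)(83 − 77) = 1614; ΔPS = ½(248 + 290)(89 − 83) = 1614.
Government spending = 12 × 290 = 3480.
DWL = ½ × 12 × (290 − 248) = 252; fraction = 252 / 3480 = 21/290.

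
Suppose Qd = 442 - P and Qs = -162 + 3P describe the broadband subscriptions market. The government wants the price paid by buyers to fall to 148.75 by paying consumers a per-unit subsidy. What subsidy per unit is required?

Required subsidy s = 3 per unit

At a buyer price of 148.75, quantity demanded is 442 − 1·148.75 = 293.25.
Sellers supply 293.25 only when they receive Ps with -162 + 3·Ps = 293.25, i.e. Ps = 151.75.
s = Ps − Pb = 151.75 − 148.75 = 3.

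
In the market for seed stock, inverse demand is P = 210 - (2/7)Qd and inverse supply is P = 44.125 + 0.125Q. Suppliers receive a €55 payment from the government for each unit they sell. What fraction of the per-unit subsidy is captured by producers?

Producer share = 7/23

Pre-subsidy: 210 - (2/7)Q = 44.125 + 0.125Q gives Q* = 9289/23 and P* = 2176/23.
With the subsidy, sellers receive Ps = Pb + 55 for each unit, where Pb is the price buyers pay.
On the curves, Pb = 210 - (2/7)Q and Ps = 44.125 + 0.125Q; the wedge Ps − Pb = 55 gives 44.125 + 0.125Q − (210 - (2/7)Q) = 55, so Q' = 12369/23.
Then Pb = 210 − (2/7)·(12369/23) = 1296/23 and Ps = 44.125 + 0.125·(12369/23) = 2561/23.
Buyers' price falls by P* − Pb = 2176/23 − 1296/23 = 880/23; sellers' price rises by Ps − P* = 2561/23 − 2176/23 = 385/23.
So producers capture (385/23)/55 = 7/23 of each unit of subsidy.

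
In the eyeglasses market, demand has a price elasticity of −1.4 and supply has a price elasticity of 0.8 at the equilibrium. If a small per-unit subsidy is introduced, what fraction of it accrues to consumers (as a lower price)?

For a small subsidy around the equilibrium, the benefit split depends on the relative slopes, which at a point are proportional to the elasticities.
Buyer share = εs/(εs + |εd|) = 0.8/(0.8 + 1.4) = 4/11; seller share = |εd|/(εs + |εd|) = 7/11.

Consumer share = 4/11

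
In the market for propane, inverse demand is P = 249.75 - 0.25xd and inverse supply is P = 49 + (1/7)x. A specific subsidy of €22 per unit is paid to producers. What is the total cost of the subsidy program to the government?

Pre-subsidy: 249.75 - 0.25x = 49 + (1/7)x gives x* = 511 and P* = 122.
With the subsidy, sellers receive Ps = Pb + 22 for each unit, where Pb is the price buyers pay.
On the curves, Pb = 249.75 - 0.25x and Ps = 49 + (1/7)x; the wedge Ps − Pb = 22 gives 49 + (1/7)x − (249.75 - 0.25x) = 22, so x' = 567.
Then Pb = 249.75 − 0.25·567 = 108 and Ps = 49 + (1/7)·567 = 130.
Government outlay = subsidy × quantity = 22 × 567 = 12474.

Government cost = €12474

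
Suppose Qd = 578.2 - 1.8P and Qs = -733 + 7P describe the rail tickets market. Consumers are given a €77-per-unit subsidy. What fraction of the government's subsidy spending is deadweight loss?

DWL / government spending = 441/3362

Pre-subsidy: 578.2 - 1.8P = -733 + 7P gives P* = 149, Q* = 310.
With the rebate, buyers effectively pay Pb = Ps − 77, where Ps is the price sellers receive.
Demand in terms of Ps becomes Qd = 578.2 − 1.8(Ps − 77) = 716.8 - 1.8Ps. Setting this equal to supply: 716.8 - 1.8Ps = -733 + 7Ps, so Ps = 164.75.
Buyers pay Pb = 164.75 − 77 = 87.75; Q' = -733 + 7·164.75 = 420.25.
ΔCS = ½(310 + 420.25)(149 − 87.75) = 22363.90625; ΔPS = ½(310 + 420.25)(164.75 − 149) = 5750.71875.
Government spending = 77 × 420.25 = 32359.25.
DWL = ½ × 77 × (420.25 − 310) = 4244.625; fraction = 4244.625 / 32359.25 = 441/3362.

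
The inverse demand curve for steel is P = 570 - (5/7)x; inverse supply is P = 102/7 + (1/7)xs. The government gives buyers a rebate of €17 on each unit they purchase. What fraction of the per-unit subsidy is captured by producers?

Pre-subsidy: 570 - (5/7)x = 102/7 + (1/7)x gives x* = 648 and P* = 750/7.
With the rebate, buyers effectively pay Pb = Ps − 17, where Ps is the price sellers receive.
On the curves, Pb = 570 - (5/7)x and Ps = 102/7 + (1/7)x; the wedge Ps − Pb = 17 gives 102/7 + (1/7)x − (570 - (5/7)x) = 17, so x' = 4007/6.
Then Pb = 570 − (5/7)·(4007/6) = 3905/42 and Ps = 102/7 + (1/7)·(4007/6) = 4619/42.
Buyers' price falls by P* − Pb = 750/7 − 3905/42 = 85/6; sellers' price rises by Ps − P* = 4619/42 − 750/7 = 17/6.
So producers capture (17/6)/17 = 1/6 of each unit of subsidy.

Producer share = 1/6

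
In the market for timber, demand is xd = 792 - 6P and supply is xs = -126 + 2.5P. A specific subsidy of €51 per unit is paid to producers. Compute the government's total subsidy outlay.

Government cost = €11934

Pre-subsidy: 792 - 6P = -126 + 2.5P gives P* = 108, x* = 144.
With the subsidy, sellers receive Ps = Pb + 51 for each unit, where Pb is the price buyers pay.
Supply in terms of Pb becomes xs = -126 + 2.5(Pb + 51) = 1.5 + 2.5Pb. Setting this equal to demand: 792 - 6Pb = 1.5 + 2.5Pb, so Pb = 93.
Sellers receive Ps = 93 + 51 = 144; x' = 792 − 6·93 = 234.
Government outlay = subsidy × quantity = 51 × 234 = 11934.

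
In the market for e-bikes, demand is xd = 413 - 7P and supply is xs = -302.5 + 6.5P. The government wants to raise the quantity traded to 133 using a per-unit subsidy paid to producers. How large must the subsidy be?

Required subsidy s = 27 per unit

At x = 133, invert demand for the buyer price: Pb = (413 − 133)/7 = 40; invert supply for the seller price: Ps = (133 − (-302.5))/6.5 = 67.
The subsidy must fill the gap: s = Ps − Pb = 67 − 40 = 27.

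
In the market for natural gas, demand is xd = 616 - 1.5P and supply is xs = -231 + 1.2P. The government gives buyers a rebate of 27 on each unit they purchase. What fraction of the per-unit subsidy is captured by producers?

Producer share = 5/9

Pre-subsidy: 616 - 1.5P = -231 + 1.2P gives P* = 8470/27, x* = 1309/9.
With the rebate, buyers effectively pay Pb = Ps − 27, where Ps is the price sellers receive.
Demand in terms of Ps becomes xd = 616 − 1.5(Ps − 27) = 656.5 - 1.5Ps. Setting this equal to supply: 656.5 - 1.5Ps = -231 + 1.2Ps, so Ps = 8875/27.
Buyers pay Pb = 8875/27 − 27 = 8146/27; x' = -231 + 1.2·(8875/27) = 1471/9.
Buyers' price falls by P* − Pb = 8470/27 − 8146/27 = 12; sellers' price rises by Ps − P* = 8875/27 − 8470/27 = 15.
So producers capture 15/27 = 5/9 of each unit of subsidy.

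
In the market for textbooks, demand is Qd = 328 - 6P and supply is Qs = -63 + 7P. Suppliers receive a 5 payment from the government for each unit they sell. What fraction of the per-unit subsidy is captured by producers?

Producer share = 6/13

Pre-subsidy: 328 - 6P = -63 + 7P gives P* = 391/13, Q* = 1918/13.
With the subsidy, sellers receive Ps = Pb + 5 for each unit, where Pb is the price buyers pay.
Supply in terms of Pb becomes Qs = -63 + 7(Pb + 5) = -28 + 7Pb. Setting this equal to demand: 328 - 6Pb = -28 + 7Pb, so Pb = 356/13.
Sellers receive Ps = 356/13 + 5 = 421/13; Q' = 328 − 6·(356/13) = 2128/13.
Buyers' price falls by P* − Pb = 391/13 − 356/13 = 35/13; sellers' price rises by Ps − P* = 421/13 − 391/13 = 30/13.
So producers capture (30/13)/5 = 6/13 of each unit of subsidy.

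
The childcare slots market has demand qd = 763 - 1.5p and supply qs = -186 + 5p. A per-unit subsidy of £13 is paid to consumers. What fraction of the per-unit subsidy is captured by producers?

Pre-subsidy: 763 - 1.5p = -186 + 5p gives p* = 146, q* = 544.
With the rebate, buyers effectively pay pb = ps − 13, where ps is the price sellers receive.
Demand in terms of ps becomes qd = 763 − 1.5(ps − 13) = 782.5 - 1.5ps. Setting this equal to supply: 782.5 - 1.5ps = -186 + 5ps, so ps = 149.
Buyers pay pb = 149 − 13 = 136; q' = -186 + 5·149 = 559.
Buyers' price falls by p* − pb = 146 − 136 = 10; sellers' price rises by ps − p* = 149 − 146 = 3.
So producers capture 3/13 = 3/13 of each unit of subsidy.

Producer share = 3/13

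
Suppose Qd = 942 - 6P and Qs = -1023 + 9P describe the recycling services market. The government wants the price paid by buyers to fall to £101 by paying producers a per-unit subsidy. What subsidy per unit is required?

At a buyer price of 101, quantity demanded is 942 − 6·101 = 336.
Sellers supply 336 only when they receive Ps with -1023 + 9·Ps = 336, i.e. Ps = 151.
s = Ps − Pb = 151 − 101 = 50.

Required subsidy s = £50 per unit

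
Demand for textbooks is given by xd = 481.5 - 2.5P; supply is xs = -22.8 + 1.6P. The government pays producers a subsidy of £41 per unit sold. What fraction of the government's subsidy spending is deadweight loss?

DWL / government spending = 10/107

Pre-subsidy: 481.5 - 2.5P = -22.8 + 1.6P gives P* = 123, x* = 174.
With the subsidy, sellers receive Ps = Pb + 41 for each unit, where Pb is the price buyers pay.
Supply in terms of Pb becomes xs = -22.8 + 1.6(Pb + 41) = 42.8 + 1.6Pb. Setting this equal to demand: 481.5 - 2.5Pb = 42.8 + 1.6Pb, so Pb = 107.
Sellers receive Ps = 107 + 41 = 148; x' = 481.5 − 2.5·107 = 214.
ΔCS = ½(174 + 214)(123 − 107) = 3104; ΔPS = ½(174 + 214)(148 − 123) = 4850.
Government spending = 41 × 214 = 8774.
DWL = ½ × 41 × (214 − 174) = 820; fraction = 820 / 8774 = 10/107.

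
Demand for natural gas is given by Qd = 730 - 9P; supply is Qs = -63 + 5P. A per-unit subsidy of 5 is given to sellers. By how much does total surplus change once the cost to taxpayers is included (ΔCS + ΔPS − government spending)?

Pre-subsidy: 730 - 9P = -63 + 5P gives P* = 793/14, Q* = 3083/14.
With the subsidy, sellers receive Ps = Pb + 5 for each unit, where Pb is the price buyers pay.
Supply in terms of Pb becomes Qs = -63 + 5(Pb + 5) = -38 + 5Pb. Setting this equal to demand: 730 - 9Pb = -38 + 5Pb, so Pb = 384/7.
Sellers receive Ps = 384/7 + 5 = 419/7; Q' = 730 − 9·(384/7) = 1654/7.
ΔCS = ½(3083/14 + 1654/7)(793/14 − 384/7) = 22825/56; ΔPS = ½(3083/14 + 1654/7)(419/7 − 793/14) = 41085/56.
Government spending = 5 × 1654/7 = 8270/7.
Net change = 22825/56 + 41085/56 − 8270/7 = -1125/28. The loss equals the DWL triangle ½·5·225/14.

Net change in total surplus = -1125/28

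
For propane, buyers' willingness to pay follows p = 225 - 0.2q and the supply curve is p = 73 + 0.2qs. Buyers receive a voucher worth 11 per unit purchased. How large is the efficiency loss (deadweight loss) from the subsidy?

Deadweight loss = 151.25

Pre-subsidy: 225 - 0.2q = 73 + 0.2q gives q* = 380 and p* = 149.
With the rebate, buyers effectively pay pb = ps − 11, where ps is the price sellers receive.
On the curves, pb = 225 - 0.2q and ps = 73 + 0.2q; the wedge ps − pb = 11 gives 73 + 0.2q − (225 - 0.2q) = 11, so q' = 407.5.
Then pb = 225 − 0.2·407.5 = 143.5 and ps = 73 + 0.2·407.5 = 154.5.
The subsidy expands output by 407.5 − 380 = 27.5 past the efficient level; on those units the gap between marginal cost and willingness to pay runs from 0 up to 11.
DWL = ½ × 11 × 27.5 = 151.25.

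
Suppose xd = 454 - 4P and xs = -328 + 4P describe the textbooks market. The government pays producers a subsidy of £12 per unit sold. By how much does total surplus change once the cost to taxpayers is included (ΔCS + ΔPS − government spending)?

Net change in total surplus = -£144

Pre-subsidy: 454 - 4P = -328 + 4P gives P* = 97.75, x* = 63.
With the subsidy, sellers receive Ps = Pb + 12 for each unit, where Pb is the price buyers pay.
Supply in terms of Pb becomes xs = -328 + 4(Pb + 12) = -280 + 4Pb. Setting this equal to demand: 454 - 4Pb = -280 + 4Pb, so Pb = 91.75.
Sellers receive Ps = 91.75 + 12 = 103.75; x' = 454 − 4·91.75 = 87.
ΔCS = ½(63 + 87)(97.75 − 91.75) = 450; ΔPS = ½(63 + 87)(103.75 − 97.75) = 450.
Government spending = 12 × 87 = 1044.
Net change = 450 + 450 − 1044 = -144. The loss equals the DWL triangle ½·12·24.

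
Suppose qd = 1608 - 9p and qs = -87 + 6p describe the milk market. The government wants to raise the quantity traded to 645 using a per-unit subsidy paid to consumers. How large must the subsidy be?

At q = 645, invert demand for the buyer price: pb = (1608 − 645)/9 = 107; invert supply for the seller price: ps = (645 − (-87))/6 = 122.
The subsidy must fill the gap: s = ps − pb = 122 − 107 = 15.

Required subsidy s = 15 per unit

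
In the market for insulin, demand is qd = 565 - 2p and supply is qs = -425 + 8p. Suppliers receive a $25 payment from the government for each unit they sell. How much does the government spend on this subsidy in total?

Pre-subsidy: 565 - 2p = -425 + 8p gives p* = 99, q* = 367.
With the subsidy, sellers receive ps = pb + 25 for each unit, where pb is the price buyers pay.
Supply in terms of pb becomes qs = -425 + 8(pb + 25) = -225 + 8pb. Setting this equal to demand: 565 - 2pb = -225 + 8pb, so pb = 79.
Sellers receive ps = 79 + 25 = 104; q' = 565 − 2·79 = 407.
Government outlay = subsidy × quantity = 25 × 407 = 10175.

Government cost = $10175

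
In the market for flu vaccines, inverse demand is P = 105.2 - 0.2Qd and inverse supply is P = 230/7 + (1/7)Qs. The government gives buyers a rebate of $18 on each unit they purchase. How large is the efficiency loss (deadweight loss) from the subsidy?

Pre-subsidy: 105.2 - 0.2Q = 230/7 + (1/7)Q gives Q* = 211 and P* = 63.
With the rebate, buyers effectively pay Pb = Ps − 18, where Ps is the price sellers receive.
On the curves, Pb = 105.2 - 0.2Q and Ps = 230/7 + (1/7)Q; the wedge Ps − Pb = 18 gives 230/7 + (1/7)Q − (105.2 - 0.2Q) = 18, so Q' = 263.5.
Then Pb = 105.2 − 0.2·263.5 = 52.5 and Ps = 230/7 + (1/7)·263.5 = 70.5.
The subsidy expands output by 263.5 − 211 = 52.5 past the efficient level; on those units the gap between marginal cost and willingness to pay runs from 0 up to 18.
DWL = ½ × 18 × 52.5 = 472.5.

Deadweight loss = $472.5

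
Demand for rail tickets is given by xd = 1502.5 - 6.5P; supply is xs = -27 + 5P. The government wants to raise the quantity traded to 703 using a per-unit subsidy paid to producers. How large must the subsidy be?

At x = 703, invert demand for the buyer price: Pb = (1502.5 − 703)/6.5 = 123; invert supply for the seller price: Ps = (703 − (-27))/5 = 146.
The subsidy must fill the gap: s = Ps − Pb = 146 − 123 = 23.

Required subsidy s = 23 per unit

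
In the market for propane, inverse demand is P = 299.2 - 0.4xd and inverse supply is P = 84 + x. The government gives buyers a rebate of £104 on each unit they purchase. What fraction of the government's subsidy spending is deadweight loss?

DWL / government spending = 65/399

Pre-subsidy: 299.2 - 0.4x = 84 + x gives x* = 1076/7 and P* = 1664/7.
With the rebate, buyers effectively pay Pb = Ps − 104, where Ps is the price sellers receive.
On the curves, Pb = 299.2 - 0.4x and Ps = 84 + x; the wedge Ps − Pb = 104 gives 84 + x − (299.2 - 0.4x) = 104, so x' = 228.
Then Pb = 299.2 − 0.4·228 = 208 and Ps = 84 + 1·228 = 312.
ΔCS = ½(1076/7 + 228)(1664/7 − 208) = 277888/49; ΔPS = ½(1076/7 + 228)(312 − 1664/7) = 694720/49.
Government spending = 104 × 228 = 23712.
DWL = ½ × 104 × (228 − 1076/7) = 27040/7; fraction = (27040/7) / 23712 = 65/399.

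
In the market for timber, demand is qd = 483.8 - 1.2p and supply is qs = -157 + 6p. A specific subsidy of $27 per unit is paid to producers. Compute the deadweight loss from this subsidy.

Pre-subsidy: 483.8 - 1.2p = -157 + 6p gives p* = 89, q* = 377.
With the subsidy, sellers receive ps = pb + 27 for each unit, where pb is the price buyers pay.
Supply in terms of pb becomes qs = -157 + 6(pb + 27) = 5 + 6pb. Setting this equal to demand: 483.8 - 1.2pb = 5 + 6pb, so pb = 66.5.
Sellers receive ps = 66.5 + 27 = 93.5; q' = 483.8 − 1.2·66.5 = 404.
The subsidy expands output by 404 − 377 = 27 past the efficient level; on those units the gap between marginal cost and willingness to pay runs from 0 up to 27.
DWL = ½ × 27 × 27 = 364.5.

Deadweight loss = $364.5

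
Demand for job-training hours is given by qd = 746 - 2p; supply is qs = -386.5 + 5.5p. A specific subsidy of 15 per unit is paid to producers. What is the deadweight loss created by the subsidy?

Pre-subsidy: 746 - 2p = -386.5 + 5.5p gives p* = 151, q* = 444.
With the subsidy, sellers receive ps = pb + 15 for each unit, where pb is the price buyers pay.
Supply in terms of pb becomes qs = -386.5 + 5.5(pb + 15) = -304 + 5.5pb. Setting this equal to demand: 746 - 2pb = -304 + 5.5pb, so pb = 140.
Sellers receive ps = 140 + 15 = 155; q' = 746 − 2·140 = 466.
The subsidy expands output by 466 − 444 = 22 past the efficient level; on those units the gap between marginal cost and willingness to pay runs from 0 up to 15.
DWL = ½ × 15 × 22 = 165.

Deadweight loss = 165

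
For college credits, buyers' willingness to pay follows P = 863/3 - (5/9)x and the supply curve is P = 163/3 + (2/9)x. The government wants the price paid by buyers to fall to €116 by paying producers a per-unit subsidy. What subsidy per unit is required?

Required subsidy s = €7 per unit

At a buyer price of 116, quantity demanded is 517.8 − 1.8·116 = 309.
Sellers supply 309 only when they receive Ps = 163/3 + (2/9)·309 = 123.
s = Ps − Pb = 123 − 116 = 7.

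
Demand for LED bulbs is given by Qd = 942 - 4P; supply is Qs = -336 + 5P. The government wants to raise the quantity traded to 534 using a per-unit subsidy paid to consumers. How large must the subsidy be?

Required subsidy s = 72 per unit

At Q = 534, invert demand for the buyer price: Pb = (942 − 534)/4 = 102; invert supply for the seller price: Ps = (534 − (-336))/5 = 174.
The subsidy must fill the gap: s = Ps − Pb = 174 − 102 = 72.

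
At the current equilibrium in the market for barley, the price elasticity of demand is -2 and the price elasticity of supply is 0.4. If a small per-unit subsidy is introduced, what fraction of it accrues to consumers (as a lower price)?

Consumer share = 1/6

For a small subsidy around the equilibrium, the benefit split depends on the relative slopes, which at a point are proportional to the elasticities.
Buyer share = εs/(εs + |εd|) = 0.4/(0.4 + 2) = 1/6; seller share = |εd|/(εs + |εd|) = 5/6.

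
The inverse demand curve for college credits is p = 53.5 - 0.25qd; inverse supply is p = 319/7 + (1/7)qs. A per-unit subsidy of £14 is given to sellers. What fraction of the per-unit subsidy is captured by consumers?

Consumer share = 7/11

Pre-subsidy: 53.5 - 0.25q = 319/7 + (1/7)q gives q* = 222/11 and p* = 533/11.
With the subsidy, sellers receive ps = pb + 14 for each unit, where pb is the price buyers pay.
On the curves, pb = 53.5 - 0.25q and ps = 319/7 + (1/7)q; the wedge ps − pb = 14 gives 319/7 + (1/7)q − (53.5 - 0.25q) = 14, so q' = 614/11.
Then pb = 53.5 − 0.25·(614/11) = 435/11 and ps = 319/7 + (1/7)·(614/11) = 589/11.
Buyers' price falls by p* − pb = 533/11 − 435/11 = 98/11; sellers' price rises by ps − p* = 589/11 − 533/11 = 56/11.
So consumers capture (98/11)/14 = 7/11 of each unit of subsidy.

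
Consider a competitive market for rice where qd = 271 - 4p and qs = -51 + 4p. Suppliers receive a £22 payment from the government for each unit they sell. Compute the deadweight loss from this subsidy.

Deadweight loss = £484

Pre-subsidy: 271 - 4p = -51 + 4p gives p* = 40.25, q* = 110.
With the subsidy, sellers receive ps = pb + 22 for each unit, where pb is the price buyers pay.
Supply in terms of pb becomes qs = -51 + 4(pb + 22) = 37 + 4pb. Setting this equal to demand: 271 - 4pb = 37 + 4pb, so pb = 29.25.
Sellers receive ps = 29.25 + 22 = 51.25; q' = 271 − 4·29.25 = 154.
The subsidy expands output by 154 − 110 = 44 past the efficient level; on those units the gap between marginal cost and willingness to pay runs from 0 up to 22.
DWL = ½ × 22 × 44 = 484.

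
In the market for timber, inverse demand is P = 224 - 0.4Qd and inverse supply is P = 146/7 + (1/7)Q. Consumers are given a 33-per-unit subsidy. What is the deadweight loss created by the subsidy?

Pre-subsidy: 224 - 0.4Q = 146/7 + (1/7)Q gives Q* = 7110/19 and P* = 1412/19.
With the rebate, buyers effectively pay Pb = Ps − 33, where Ps is the price sellers receive.
On the curves, Pb = 224 - 0.4Q and Ps = 146/7 + (1/7)Q; the wedge Ps − Pb = 33 gives 146/7 + (1/7)Q − (224 - 0.4Q) = 33, so Q' = 435.
Then Pb = 224 − 0.4·435 = 50 and Ps = 146/7 + (1/7)·435 = 83.
The subsidy expands output by 435 − 7110/19 = 1155/19 past the efficient level; on those units the gap between marginal cost and willingness to pay runs from 0 up to 33.
DWL = ½ × 33 × 1155/19 = 38115/38.

Deadweight loss = 38115/38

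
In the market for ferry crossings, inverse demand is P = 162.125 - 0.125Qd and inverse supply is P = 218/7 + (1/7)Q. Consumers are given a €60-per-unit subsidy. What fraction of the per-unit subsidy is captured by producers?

Producer share = 8/15

Pre-subsidy: 162.125 - 0.125Q = 218/7 + (1/7)Q gives Q* = 489 and P* = 101.
With the rebate, buyers effectively pay Pb = Ps − 60, where Ps is the price sellers receive.
On the curves, Pb = 162.125 - 0.125Q and Ps = 218/7 + (1/7)Q; the wedge Ps − Pb = 60 gives 218/7 + (1/7)Q − (162.125 - 0.125Q) = 60, so Q' = 713.
Then Pb = 162.125 − 0.125·713 = 73 and Ps = 218/7 + (1/7)·713 = 133.
Buyers' price falls by P* − Pb = 101 − 73 = 28; sellers' price rises by Ps − P* = 133 − 101 = 32.
So producers capture 32/60 = 8/15 of each unit of subsidy.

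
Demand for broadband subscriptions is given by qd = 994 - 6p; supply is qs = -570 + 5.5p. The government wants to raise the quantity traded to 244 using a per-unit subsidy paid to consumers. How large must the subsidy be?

Required subsidy s = 23 per unit

At q = 244, invert demand for the buyer price: pb = (994 − 244)/6 = 125; invert supply for the seller price: ps = (244 − (-570))/5.5 = 148.
The subsidy must fill the gap: s = ps − pb = 148 − 125 = 23.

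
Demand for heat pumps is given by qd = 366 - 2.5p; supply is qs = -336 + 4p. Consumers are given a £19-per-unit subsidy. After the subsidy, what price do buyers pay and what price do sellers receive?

Buyers pay 1252/13; sellers receive 1499/13

Pre-subsidy: 366 - 2.5p = -336 + 4p gives p* = 108, q* = 96.
With the rebate, buyers effectively pay pb = ps − 19, where ps is the price sellers receive.
Demand in terms of ps becomes qd = 366 − 2.5(ps − 19) = 413.5 - 2.5ps. Setting this equal to supply: 413.5 - 2.5ps = -336 + 4ps, so ps = 1499/13.
Buyers pay pb = 1499/13 − 19 = 1252/13; q' = -336 + 4·(1499/13) = 1628/13.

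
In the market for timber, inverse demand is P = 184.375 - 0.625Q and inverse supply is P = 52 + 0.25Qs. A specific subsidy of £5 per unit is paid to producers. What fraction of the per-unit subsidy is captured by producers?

Producer share = 2/7

Pre-subsidy: 184.375 - 0.625Q = 52 + 0.25Q gives Q* = 1059/7 and P* = 2515/28.
With the subsidy, sellers receive Ps = Pb + 5 for each unit, where Pb is the price buyers pay.
On the curves, Pb = 184.375 - 0.625Q and Ps = 52 + 0.25Q; the wedge Ps − Pb = 5 gives 52 + 0.25Q − (184.375 - 0.625Q) = 5, so Q' = 157.
Then Pb = 184.375 − 0.625·157 = 86.25 and Ps = 52 + 0.25·157 = 91.25.
Buyers' price falls by P* − Pb = 2515/28 − 86.25 = 25/7; sellers' price rises by Ps − P* = 91.25 − 2515/28 = 10/7.
So producers capture (10/7)/5 = 2/7 of each unit of subsidy.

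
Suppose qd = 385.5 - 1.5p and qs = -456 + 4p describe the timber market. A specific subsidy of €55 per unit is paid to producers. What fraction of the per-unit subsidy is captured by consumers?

Pre-subsidy: 385.5 - 1.5p = -456 + 4p gives p* = 153, q* = 156.
With the subsidy, sellers receive ps = pb + 55 for each unit, where pb is the price buyers pay.
Supply in terms of pb becomes qs = -456 + 4(pb + 55) = -236 + 4pb. Setting this equal to demand: 385.5 - 1.5pb = -236 + 4pb, so pb = 113.
Sellers receive ps = 113 + 55 = 168; q' = 385.5 − 1.5·113 = 216.
Buyers' price falls by p* − pb = 153 − 113 = 40; sellers' price rises by ps − p* = 168 − 153 = 15.
So consumers capture 40/55 = 8/11 of each unit of subsidy.

Consumer share = 8/11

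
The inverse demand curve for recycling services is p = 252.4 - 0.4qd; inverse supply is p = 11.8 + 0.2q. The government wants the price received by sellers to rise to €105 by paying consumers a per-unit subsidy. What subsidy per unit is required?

Required subsidy s = €39 per unit

At a seller price of 105, quantity supplied is -59 + 5·105 = 466.
Buyers absorb 466 only when they pay pb = 252.4 − 0.4·466 = 66.
s = ps − pb = 105 − 66 = 39.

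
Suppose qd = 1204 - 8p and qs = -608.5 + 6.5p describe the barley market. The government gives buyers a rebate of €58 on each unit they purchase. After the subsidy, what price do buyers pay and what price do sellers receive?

Pre-subsidy: 1204 - 8p = -608.5 + 6.5p gives p* = 125, q* = 204.
With the rebate, buyers effectively pay pb = ps − 58, where ps is the price sellers receive.
Demand in terms of ps becomes qd = 1204 − 8(ps − 58) = 1668 - 8ps. Setting this equal to supply: 1668 - 8ps = -608.5 + 6.5ps, so ps = 157.
Buyers pay pb = 157 − 58 = 99; q' = -608.5 + 6.5·157 = 412.

Buyers pay €99; sellers receive €157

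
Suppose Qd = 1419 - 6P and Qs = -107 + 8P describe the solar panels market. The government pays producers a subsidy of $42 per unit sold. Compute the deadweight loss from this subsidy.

Deadweight loss = $3024

Pre-subsidy: 1419 - 6P = -107 + 8P gives P* = 109, Q* = 765.
With the subsidy, sellers receive Ps = Pb + 42 for each unit, where Pb is the price buyers pay.
Supply in terms of Pb becomes Qs = -107 + 8(Pb + 42) = 229 + 8Pb. Setting this equal to demand: 1419 - 6Pb = 229 + 8Pb, so Pb = 85.
Sellers receive Ps = 85 + 42 = 127; Q' = 1419 − 6·85 = 909.
The subsidy expands output by 909 − 765 = 144 past the efficient level; on those units the gap between marginal cost and willingness to pay runs from 0 up to 42.
DWL = ½ × 42 × 144 = 3024.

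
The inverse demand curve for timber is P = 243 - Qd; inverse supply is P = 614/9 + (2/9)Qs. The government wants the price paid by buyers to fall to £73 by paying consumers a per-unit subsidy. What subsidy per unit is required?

Required subsidy s = £33 per unit

At a buyer price of 73, quantity demanded is 243 − 1·73 = 170.
Sellers supply 170 only when they receive Ps = 614/9 + (2/9)·170 = 106.
s = Ps − Pb = 106 − 73 = 33.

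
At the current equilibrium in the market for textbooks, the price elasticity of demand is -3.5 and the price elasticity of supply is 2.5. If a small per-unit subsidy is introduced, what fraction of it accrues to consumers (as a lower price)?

Consumer share = 5/12

For a small subsidy around the equilibrium, the benefit split depends on the relative slopes, which at a point are proportional to the elasticities.
Buyer share = εs/(εs + |εd|) = 2.5/(2.5 + 3.5) = 5/12; seller share = |εd|/(εs + |εd|) = 7/12.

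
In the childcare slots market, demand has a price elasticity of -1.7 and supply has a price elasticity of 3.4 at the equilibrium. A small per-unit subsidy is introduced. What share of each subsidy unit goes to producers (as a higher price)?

Producer share = 1/3

For a small subsidy around the equilibrium, the benefit split depends on the relative slopes, which at a point are proportional to the elasticities.
Buyer share = εs/(εs + |εd|) = 3.4/(3.4 + 1.7) = 2/3; seller share = |εd|/(εs + |εd|) = 1/3.
So producers capture 1/3 of the subsidy.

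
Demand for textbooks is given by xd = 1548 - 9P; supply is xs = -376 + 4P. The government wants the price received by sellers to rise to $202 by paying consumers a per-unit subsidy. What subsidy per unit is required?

At a seller price of 202, quantity supplied is -376 + 4·202 = 432.
Buyers absorb 432 only when they pay Pb with 1548 − 9·Pb = 432, i.e. Pb = 124.
s = Ps − Pb = 202 − 124 = 78.

Required subsidy s = $78 per unit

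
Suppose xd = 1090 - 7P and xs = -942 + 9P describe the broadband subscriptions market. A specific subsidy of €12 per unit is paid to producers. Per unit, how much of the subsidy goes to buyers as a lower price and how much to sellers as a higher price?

Buyers gain €6.75 per unit; sellers gain €5.25 per unit

Pre-subsidy: 1090 - 7P = -942 + 9P gives P* = 127, x* = 201.
With the subsidy, sellers receive Ps = Pb + 12 for each unit, where Pb is the price buyers pay.
Supply in terms of Pb becomes xs = -942 + 9(Pb + 12) = -834 + 9Pb. Setting this equal to demand: 1090 - 7Pb = -834 + 9Pb, so Pb = 120.25.
Sellers receive Ps = 120.25 + 12 = 132.25; x' = 1090 − 7·120.25 = 248.25.
Buyers' price falls by P* − Pb = 127 − 120.25 = 6.75; sellers' price rises by Ps − P* = 132.25 − 127 = 5.25.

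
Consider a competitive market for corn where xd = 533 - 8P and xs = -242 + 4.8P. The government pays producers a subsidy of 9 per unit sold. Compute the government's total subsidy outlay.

Pre-subsidy: 533 - 8P = -242 + 4.8P gives P* = 60.546875, x* = 48.625.
With the subsidy, sellers receive Ps = Pb + 9 for each unit, where Pb is the price buyers pay.
Supply in terms of Pb becomes xs = -242 + 4.8(Pb + 9) = -198.8 + 4.8Pb. Setting this equal to demand: 533 - 8Pb = -198.8 + 4.8Pb, so Pb = 57.171875.
Sellers receive Ps = 57.171875 + 9 = 66.171875; x' = 533 − 8·57.171875 = 75.625.
Government outlay = subsidy × quantity = 9 × 75.625 = 680.625.

Government cost = 680.625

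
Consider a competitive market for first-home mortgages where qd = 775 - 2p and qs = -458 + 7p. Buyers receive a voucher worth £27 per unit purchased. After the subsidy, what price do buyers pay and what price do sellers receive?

Buyers pay £116; sellers receive £143

Pre-subsidy: 775 - 2p = -458 + 7p gives p* = 137, q* = 501.
With the rebate, buyers effectively pay pb = ps − 27, where ps is the price sellers receive.
Demand in terms of ps becomes qd = 775 − 2(ps − 27) = 829 - 2ps. Setting this equal to supply: 829 - 2ps = -458 + 7ps, so ps = 143.
Buyers pay pb = 143 − 27 = 116; q' = -458 + 7·143 = 543.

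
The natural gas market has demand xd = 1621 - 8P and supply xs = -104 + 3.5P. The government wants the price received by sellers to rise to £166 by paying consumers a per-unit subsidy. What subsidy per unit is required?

At a seller price of 166, quantity supplied is -104 + 3.5·166 = 477.
Buyers absorb 477 only when they pay Pb with 1621 − 8·Pb = 477, i.e. Pb = 143.
s = Ps − Pb = 166 − 143 = 23.

Required subsidy s = £23 per unit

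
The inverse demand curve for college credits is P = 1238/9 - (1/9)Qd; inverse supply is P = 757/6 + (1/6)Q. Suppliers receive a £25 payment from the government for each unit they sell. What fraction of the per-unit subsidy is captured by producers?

Producer share = 0.6

Pre-subsidy: 1238/9 - (1/9)Q = 757/6 + (1/6)Q gives Q* = 41 and P* = 133.
With the subsidy, sellers receive Ps = Pb + 25 for each unit, where Pb is the price buyers pay.
On the curves, Pb = 1238/9 - (1/9)Q and Ps = 757/6 + (1/6)Q; the wedge Ps − Pb = 25 gives 757/6 + (1/6)Q − (1238/9 - (1/9)Q) = 25, so Q' = 131.
Then Pb = 1238/9 − (1/9)·131 = 123 and Ps = 757/6 + (1/6)·131 = 148.
Buyers' price falls by P* − Pb = 133 − 123 = 10; sellers' price rises by Ps − P* = 148 − 133 = 15.
So producers capture 15/25 = 0.6 of each unit of subsidy.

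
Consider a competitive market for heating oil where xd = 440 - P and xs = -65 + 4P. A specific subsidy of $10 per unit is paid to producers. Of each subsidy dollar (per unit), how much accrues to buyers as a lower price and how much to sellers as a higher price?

Pre-subsidy: 440 - P = -65 + 4P gives P* = 101, x* = 339.
With the subsidy, sellers receive Ps = Pb + 10 for each unit, where Pb is the price buyers pay.
Supply in terms of Pb becomes xs = -65 + 4(Pb + 10) = -25 + 4Pb. Setting this equal to demand: 440 - Pb = -25 + 4Pb, so Pb = 93.
Sellers receive Ps = 93 + 10 = 103; x' = 440 − 1·93 = 347.
Buyers' price falls by P* − Pb = 101 − 93 = 8; sellers' price rises by Ps − P* = 103 − 101 = 2.

Buyers gain $8 per unit; sellers gain $2 per unit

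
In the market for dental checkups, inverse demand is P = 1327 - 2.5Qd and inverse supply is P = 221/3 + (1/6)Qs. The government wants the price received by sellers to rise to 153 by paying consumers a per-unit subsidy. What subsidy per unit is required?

At a seller price of 153, quantity supplied is -442 + 6·153 = 476.
Buyers absorb 476 only when they pay Pb = 1327 − 2.5·476 = 137.
s = Ps − Pb = 153 − 137 = 16.

Required subsidy s = 16 per unit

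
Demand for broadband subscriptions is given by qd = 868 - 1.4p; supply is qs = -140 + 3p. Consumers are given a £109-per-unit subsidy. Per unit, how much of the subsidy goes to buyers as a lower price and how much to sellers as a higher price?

Pre-subsidy: 868 - 1.4p = -140 + 3p gives p* = 2520/11, q* = 6020/11.
With the rebate, buyers effectively pay pb = ps − 109, where ps is the price sellers receive.
Demand in terms of ps becomes qd = 868 − 1.4(ps − 109) = 1020.6 - 1.4ps. Setting this equal to supply: 1020.6 - 1.4ps = -140 + 3ps, so ps = 5803/22.
Buyers pay pb = 5803/22 − 109 = 3405/22; q' = -140 + 3·(5803/22) = 14329/22.
Buyers' price falls by p* − pb = 2520/11 − 3405/22 = 1635/22; sellers' price rises by ps − p* = 5803/22 − 2520/11 = 763/22.

Buyers gain 1635/22 per unit; sellers gain 763/22 per unit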